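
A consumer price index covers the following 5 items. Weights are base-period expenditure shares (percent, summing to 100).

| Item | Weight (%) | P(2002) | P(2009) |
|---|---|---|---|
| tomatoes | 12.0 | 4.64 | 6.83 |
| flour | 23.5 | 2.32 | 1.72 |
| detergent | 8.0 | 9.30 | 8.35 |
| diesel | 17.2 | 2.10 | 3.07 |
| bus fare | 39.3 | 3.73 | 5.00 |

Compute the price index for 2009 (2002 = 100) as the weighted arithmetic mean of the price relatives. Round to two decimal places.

120.09

tomatoes: 12.0 × (6.83/4.64) = 12.0 × 1.471983 = 17.6638
flour: 23.5 × (1.72/2.32) = 23.5 × 0.741379 = 17.4224
detergent: 8.0 × (8.35/9.30) = 8.0 × 0.897849 = 7.1828
diesel: 17.2 × (3.07/2.10) = 17.2 × 1.461905 = 25.1448
bus fare: 39.3 × (5.00/3.73) = 39.3 × 1.340483 = 52.6810
Index = Σ wᵢ·(p₁ᵢ/p₀ᵢ) = 17.6638 + 17.4224 + 7.1828 + 25.1448 + 52.6810 = 120.0947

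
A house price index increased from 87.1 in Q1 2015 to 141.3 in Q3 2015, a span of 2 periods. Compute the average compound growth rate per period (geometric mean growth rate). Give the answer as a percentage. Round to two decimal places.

27.37%

Growth factor = (141.3/87.1)^(1/2) = (1.622273)^(1/2) = 1.273685
Growth rate = 1.273685 − 1 = 0.273685 = 27.3685%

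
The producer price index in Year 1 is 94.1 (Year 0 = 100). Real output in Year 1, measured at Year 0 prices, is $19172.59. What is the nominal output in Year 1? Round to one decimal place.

18041.4

Nominal = Real × (Index/100) = 19172.59 × (94.1/100)
        = 19172.59 × 0.941 = 18041.4072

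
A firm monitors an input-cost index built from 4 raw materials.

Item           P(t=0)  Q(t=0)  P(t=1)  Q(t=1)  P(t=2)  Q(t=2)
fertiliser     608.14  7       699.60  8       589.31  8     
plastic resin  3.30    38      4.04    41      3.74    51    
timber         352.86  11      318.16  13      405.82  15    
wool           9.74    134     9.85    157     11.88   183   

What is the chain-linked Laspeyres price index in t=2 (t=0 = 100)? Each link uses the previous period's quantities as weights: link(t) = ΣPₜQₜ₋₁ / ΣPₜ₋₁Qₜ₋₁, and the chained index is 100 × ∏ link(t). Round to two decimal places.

Link t=0→t=1:
ΣP(t=1)Q(t=0) = 699.60×7 + 4.04×38 + 318.16×11 + 9.85×134 = 4897.2 + 153.52 + 3499.76 + 1319.9 = 9870.38
ΣP(t=0)Q(t=0) = 608.14×7 + 3.30×38 + 352.86×11 + 9.74×134 = 4256.98 + 125.4 + 3881.46 + 1305.16 = 9569
link = 9870.38/9569 = 1.031495
Link t=1→t=2:
ΣP(t=2)Q(t=1) = 589.31×8 + 3.74×41 + 405.82×13 + 11.88×157 = 4714.48 + 153.34 + 5275.66 + 1865.16 = 12008.64
ΣP(t=1)Q(t=1) = 699.60×8 + 4.04×41 + 318.16×13 + 9.85×157 = 5596.8 + 165.64 + 4136.08 + 1546.45 = 11444.97
link = 12008.64/11444.97 = 1.049250
Chained index = 100 × 1.031495 × 1.049250 = 108.2297

108.23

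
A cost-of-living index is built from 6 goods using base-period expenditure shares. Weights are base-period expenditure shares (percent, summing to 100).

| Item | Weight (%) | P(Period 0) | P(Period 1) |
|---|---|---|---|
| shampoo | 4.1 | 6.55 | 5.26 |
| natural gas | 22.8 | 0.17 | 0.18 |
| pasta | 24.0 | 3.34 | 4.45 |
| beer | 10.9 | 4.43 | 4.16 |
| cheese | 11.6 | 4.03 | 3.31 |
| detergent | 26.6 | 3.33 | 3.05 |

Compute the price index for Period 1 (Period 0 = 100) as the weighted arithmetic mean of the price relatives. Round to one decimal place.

shampoo: 4.1 × (5.26/6.55) = 4.1 × 0.803053 = 3.2925
natural gas: 22.8 × (0.18/0.17) = 22.8 × 1.058824 = 24.1412
pasta: 24.0 × (4.45/3.34) = 24.0 × 1.332335 = 31.9760
beer: 10.9 × (4.16/4.43) = 10.9 × 0.939052 = 10.2357
cheese: 11.6 × (3.31/4.03) = 11.6 × 0.821340 = 9.5275
detergent: 26.6 × (3.05/3.33) = 26.6 × 0.915916 = 24.3634
Index = Σ wᵢ·(p₁ᵢ/p₀ᵢ) = 3.2925 + 24.1412 + 31.9760 + 10.2357 + 9.5275 + 24.3634 = 103.5363

103.5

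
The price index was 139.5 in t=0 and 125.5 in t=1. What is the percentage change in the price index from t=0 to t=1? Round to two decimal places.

-10.04%

Change = (125.5 − 139.5) / 139.5 × 100
       = -14.0 / 139.5 × 100 = -10.0358%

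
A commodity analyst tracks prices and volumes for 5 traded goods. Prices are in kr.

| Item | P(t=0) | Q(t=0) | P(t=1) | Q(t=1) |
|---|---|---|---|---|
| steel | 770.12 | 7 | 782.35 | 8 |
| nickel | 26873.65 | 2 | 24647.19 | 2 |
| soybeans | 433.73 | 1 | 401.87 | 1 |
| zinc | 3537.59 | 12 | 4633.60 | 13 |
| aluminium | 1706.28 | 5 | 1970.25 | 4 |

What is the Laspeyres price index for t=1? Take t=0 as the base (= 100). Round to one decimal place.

Laspeyres price index uses base-period quantities as weights.
ΣP(t=1)·Q(t=0) = 782.35×7 + 24647.19×2 + 401.87×1 + 4633.60×12 + 1970.25×5 = 5476.45 + 49294.38 + 401.87 + 55603.2 + 9851.25 = 120627.15
ΣP(t=0)·Q(t=0) = 770.12×7 + 26873.65×2 + 433.73×1 + 3537.59×12 + 1706.28×5 = 5390.84 + 53747.3 + 433.73 + 42451.08 + 8531.4 = 110554.35
Index = 120627.15 / 110554.35 × 100 = 109.1112

109.1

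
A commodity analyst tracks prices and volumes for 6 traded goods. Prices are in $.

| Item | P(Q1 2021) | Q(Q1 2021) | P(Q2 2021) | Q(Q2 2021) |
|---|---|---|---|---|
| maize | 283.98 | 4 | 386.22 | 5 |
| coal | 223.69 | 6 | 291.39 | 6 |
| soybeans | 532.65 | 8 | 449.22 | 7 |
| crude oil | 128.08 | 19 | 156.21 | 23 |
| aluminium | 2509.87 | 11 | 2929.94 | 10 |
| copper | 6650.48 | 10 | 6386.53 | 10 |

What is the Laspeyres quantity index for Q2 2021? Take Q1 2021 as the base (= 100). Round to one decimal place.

97.8

Laspeyres quantity index uses base-period prices as weights.
ΣP(Q1 2021)·Q(Q2 2021) = 283.98×5 + 223.69×6 + 532.65×7 + 128.08×23 + 2509.87×10 + 6650.48×10 = 1419.9 + 1342.14 + 3728.55 + 2945.84 + 25098.7 + 66504.8 = 101039.93
ΣP(Q1 2021)·Q(Q1 2021) = 283.98×4 + 223.69×6 + 532.65×8 + 128.08×19 + 2509.87×11 + 6650.48×10 = 1135.92 + 1342.14 + 4261.2 + 2433.52 + 27608.57 + 66504.8 = 103286.15
Index = 101039.93 / 103286.15 × 100 = 97.8252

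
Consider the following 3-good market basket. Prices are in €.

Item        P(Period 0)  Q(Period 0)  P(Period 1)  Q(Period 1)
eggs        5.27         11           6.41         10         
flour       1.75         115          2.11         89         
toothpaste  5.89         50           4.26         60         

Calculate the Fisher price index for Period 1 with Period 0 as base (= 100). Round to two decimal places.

92.64

Laspeyres component (base-period weights):
ΣP(Period 1)Q(Period 0) = 6.41×11 + 2.11×115 + 4.26×50 = 70.51 + 242.65 + 213 = 526.16
ΣP(Period 0)Q(Period 0) = 5.27×11 + 1.75×115 + 5.89×50 = 57.97 + 201.25 + 294.5 = 553.72
L = 526.16 / 553.72 × 100 = 95.0228
Paasche component (current-period weights):
ΣP(Period 1)Q(Period 1) = 6.41×10 + 2.11×89 + 4.26×60 = 64.1 + 187.79 + 255.6 = 507.49
ΣP(Period 0)Q(Period 1) = 5.27×10 + 1.75×89 + 5.89×60 = 52.7 + 155.75 + 353.4 = 561.85
P = 507.49 / 561.85 × 100 = 90.3248
Fisher = √(L × P) = √(95.0228 × 90.3248) = 92.6440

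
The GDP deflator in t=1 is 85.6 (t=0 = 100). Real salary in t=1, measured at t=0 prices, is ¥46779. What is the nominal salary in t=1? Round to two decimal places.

40042.82

Nominal = Real × (Index/100) = 46779 × (85.6/100)
        = 46779 × 0.856 = 40042.8240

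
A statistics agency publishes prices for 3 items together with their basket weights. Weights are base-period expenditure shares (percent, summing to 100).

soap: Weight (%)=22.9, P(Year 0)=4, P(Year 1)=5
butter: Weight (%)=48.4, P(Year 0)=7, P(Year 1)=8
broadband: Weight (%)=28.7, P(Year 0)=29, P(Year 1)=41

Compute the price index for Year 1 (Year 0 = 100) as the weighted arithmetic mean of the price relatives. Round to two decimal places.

124.52

soap: 22.9 × (5/4) = 22.9 × 1.250000 = 28.6250
butter: 48.4 × (8/7) = 48.4 × 1.142857 = 55.3143
broadband: 28.7 × (41/29) = 28.7 × 1.413793 = 40.5759
Index = Σ wᵢ·(p₁ᵢ/p₀ᵢ) = 28.6250 + 55.3143 + 40.5759 = 124.5151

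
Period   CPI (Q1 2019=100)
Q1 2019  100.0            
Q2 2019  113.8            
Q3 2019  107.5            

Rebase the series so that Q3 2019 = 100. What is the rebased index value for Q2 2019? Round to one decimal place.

105.9

Rebased(Q2 2019) = 113.8 / 107.5 × 100 = 105.8605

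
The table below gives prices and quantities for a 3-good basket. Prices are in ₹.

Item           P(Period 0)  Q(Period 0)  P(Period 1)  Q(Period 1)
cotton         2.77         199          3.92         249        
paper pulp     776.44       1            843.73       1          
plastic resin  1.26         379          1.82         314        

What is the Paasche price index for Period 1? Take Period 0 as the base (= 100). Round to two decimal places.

128.44

Paasche price index uses current-period quantities as weights.
ΣP(Period 1)·Q(Period 1) = 3.92×249 + 843.73×1 + 1.82×314 = 976.08 + 843.73 + 571.48 = 2391.29
ΣP(Period 0)·Q(Period 1) = 2.77×249 + 776.44×1 + 1.26×314 = 689.73 + 776.44 + 395.64 = 1861.81
Index = 2391.29 / 1861.81 × 100 = 128.4390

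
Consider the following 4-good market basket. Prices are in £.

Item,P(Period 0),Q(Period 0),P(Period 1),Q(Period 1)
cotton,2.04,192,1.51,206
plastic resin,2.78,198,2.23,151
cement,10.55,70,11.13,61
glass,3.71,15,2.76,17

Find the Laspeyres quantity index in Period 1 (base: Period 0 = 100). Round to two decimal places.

89.08

Laspeyres quantity index uses base-period prices as weights.
ΣP(Period 0)·Q(Period 1) = 2.04×206 + 2.78×151 + 10.55×61 + 3.71×17 = 420.24 + 419.78 + 643.55 + 63.07 = 1546.64
ΣP(Period 0)·Q(Period 0) = 2.04×192 + 2.78×198 + 10.55×70 + 3.71×15 = 391.68 + 550.44 + 738.5 + 55.65 = 1736.27
Index = 1546.64 / 1736.27 × 100 = 89.0783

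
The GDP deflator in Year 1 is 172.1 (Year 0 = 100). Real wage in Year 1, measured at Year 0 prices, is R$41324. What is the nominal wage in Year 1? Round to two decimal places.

Nominal = Real × (Index/100) = 41324 × (172.1/100)
        = 41324 × 1.721 = 71118.6040

71118.60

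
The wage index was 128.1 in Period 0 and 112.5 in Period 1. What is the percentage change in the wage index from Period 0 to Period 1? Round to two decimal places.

-12.18%

Change = (112.5 − 128.1) / 128.1 × 100
       = -15.6 / 128.1 × 100 = -12.1780%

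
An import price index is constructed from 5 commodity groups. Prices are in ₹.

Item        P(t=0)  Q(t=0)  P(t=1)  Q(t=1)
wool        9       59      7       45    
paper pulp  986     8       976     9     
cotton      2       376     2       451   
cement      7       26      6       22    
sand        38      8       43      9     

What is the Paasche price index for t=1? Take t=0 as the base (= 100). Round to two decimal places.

98.53

Paasche price index uses current-period quantities as weights.
ΣP(t=1)·Q(t=1) = 7×45 + 976×9 + 2×451 + 6×22 + 43×9 = 315 + 8784 + 902 + 132 + 387 = 10520
ΣP(t=0)·Q(t=1) = 9×45 + 986×9 + 2×451 + 7×22 + 38×9 = 405 + 8874 + 902 + 154 + 342 = 10677
Index = 10520 / 10677 × 100 = 98.5295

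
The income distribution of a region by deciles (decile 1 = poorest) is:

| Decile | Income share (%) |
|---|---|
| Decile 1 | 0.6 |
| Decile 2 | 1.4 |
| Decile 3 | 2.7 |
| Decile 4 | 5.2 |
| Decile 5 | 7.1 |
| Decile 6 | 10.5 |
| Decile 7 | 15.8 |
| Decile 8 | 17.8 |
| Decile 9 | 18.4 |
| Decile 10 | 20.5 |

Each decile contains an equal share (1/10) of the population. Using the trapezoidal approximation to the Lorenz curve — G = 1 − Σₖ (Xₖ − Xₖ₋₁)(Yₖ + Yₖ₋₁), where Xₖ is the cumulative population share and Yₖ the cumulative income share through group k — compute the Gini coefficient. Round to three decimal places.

Cumulative income shares Yₖ: 0.0060, 0.0200, 0.0470, 0.0990, 0.1700, 0.2750, 0.4330, 0.6110, 0.7950, 1.0000
Σ (Xₖ−Xₖ₋₁)(Yₖ+Yₖ₋₁) = (1/10)(0.0060+0.0000) + (1/10)(0.0200+0.0060) + (1/10)(0.0470+0.0200) + (1/10)(0.0990+0.0470) + (1/10)(0.1700+0.0990) + (1/10)(0.2750+0.1700) + (1/10)(0.4330+0.2750) + (1/10)(0.6110+0.4330) + (1/10)(0.7950+0.6110) + (1/10)(1.0000+0.7950)
  = 0.0006 + 0.0026 + 0.0067 + 0.0146 + 0.0269 + 0.0445 + 0.0708 + 0.1044 + 0.1406 + 0.1795 = 0.5912
G = 1 − 0.5912 = 0.4088

0.409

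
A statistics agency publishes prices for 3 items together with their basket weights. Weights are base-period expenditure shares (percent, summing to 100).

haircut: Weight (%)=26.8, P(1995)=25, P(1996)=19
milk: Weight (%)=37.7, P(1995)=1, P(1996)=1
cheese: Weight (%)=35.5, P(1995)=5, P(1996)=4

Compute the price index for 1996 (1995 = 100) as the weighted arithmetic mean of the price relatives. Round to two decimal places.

haircut: 26.8 × (19/25) = 26.8 × 0.760000 = 20.3680
milk: 37.7 × (1/1) = 37.7 × 1.000000 = 37.7000
cheese: 35.5 × (4/5) = 35.5 × 0.800000 = 28.4000
Index = Σ wᵢ·(p₁ᵢ/p₀ᵢ) = 20.3680 + 37.7000 + 28.4000 = 86.4680

86.47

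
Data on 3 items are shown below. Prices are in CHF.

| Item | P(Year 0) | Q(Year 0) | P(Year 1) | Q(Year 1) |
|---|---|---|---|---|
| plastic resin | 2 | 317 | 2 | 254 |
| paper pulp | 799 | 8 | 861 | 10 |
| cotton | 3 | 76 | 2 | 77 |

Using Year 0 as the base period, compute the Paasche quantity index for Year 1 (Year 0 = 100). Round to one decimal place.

Paasche quantity index uses current-period prices as weights.
ΣP(Year 1)·Q(Year 1) = 2×254 + 861×10 + 2×77 = 508 + 8610 + 154 = 9272
ΣP(Year 1)·Q(Year 0) = 2×317 + 861×8 + 2×76 = 634 + 6888 + 152 = 7674
Index = 9272 / 7674 × 100 = 120.8236

120.8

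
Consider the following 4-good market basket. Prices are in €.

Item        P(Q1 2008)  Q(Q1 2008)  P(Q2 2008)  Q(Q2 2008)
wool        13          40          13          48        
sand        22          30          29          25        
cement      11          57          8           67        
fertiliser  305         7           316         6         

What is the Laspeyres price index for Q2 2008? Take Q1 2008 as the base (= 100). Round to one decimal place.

102.9

Laspeyres price index uses base-period quantities as weights.
ΣP(Q2 2008)·Q(Q1 2008) = 13×40 + 29×30 + 8×57 + 316×7 = 520 + 870 + 456 + 2212 = 4058
ΣP(Q1 2008)·Q(Q1 2008) = 13×40 + 22×30 + 11×57 + 305×7 = 520 + 660 + 627 + 2135 = 3942
Index = 4058 / 3942 × 100 = 102.9427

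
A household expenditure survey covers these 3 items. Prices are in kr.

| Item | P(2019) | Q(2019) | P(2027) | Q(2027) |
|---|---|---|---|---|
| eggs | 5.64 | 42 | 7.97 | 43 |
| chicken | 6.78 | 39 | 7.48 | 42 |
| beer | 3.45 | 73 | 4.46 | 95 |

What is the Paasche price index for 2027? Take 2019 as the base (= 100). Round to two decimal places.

126.38

Paasche price index uses current-period quantities as weights.
ΣP(2027)·Q(2027) = 7.97×43 + 7.48×42 + 4.46×95 = 342.71 + 314.16 + 423.7 = 1080.57
ΣP(2019)·Q(2027) = 5.64×43 + 6.78×42 + 3.45×95 = 242.52 + 284.76 + 327.75 = 855.03
Index = 1080.57 / 855.03 × 100 = 126.3780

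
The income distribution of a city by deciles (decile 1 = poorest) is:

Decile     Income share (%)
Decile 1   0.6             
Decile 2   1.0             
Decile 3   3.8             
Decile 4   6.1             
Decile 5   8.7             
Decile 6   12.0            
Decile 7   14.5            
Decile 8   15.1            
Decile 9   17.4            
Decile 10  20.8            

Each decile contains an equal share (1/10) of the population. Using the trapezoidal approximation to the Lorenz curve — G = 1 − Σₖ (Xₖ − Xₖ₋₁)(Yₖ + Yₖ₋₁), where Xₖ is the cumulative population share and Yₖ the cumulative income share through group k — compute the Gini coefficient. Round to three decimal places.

Cumulative income shares Yₖ: 0.0060, 0.0160, 0.0540, 0.1150, 0.2020, 0.3220, 0.4670, 0.6180, 0.7920, 1.0000
Σ (Xₖ−Xₖ₋₁)(Yₖ+Yₖ₋₁) = (1/10)(0.0060+0.0000) + (1/10)(0.0160+0.0060) + (1/10)(0.0540+0.0160) + (1/10)(0.1150+0.0540) + (1/10)(0.2020+0.1150) + (1/10)(0.3220+0.2020) + (1/10)(0.4670+0.3220) + (1/10)(0.6180+0.4670) + (1/10)(0.7920+0.6180) + (1/10)(1.0000+0.7920)
  = 0.0006 + 0.0022 + 0.0070 + 0.0169 + 0.0317 + 0.0524 + 0.0789 + 0.1085 + 0.1410 + 0.1792 = 0.6184
G = 1 − 0.6184 = 0.3816

0.382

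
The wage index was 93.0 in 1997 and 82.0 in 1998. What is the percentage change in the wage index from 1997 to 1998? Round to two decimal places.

Change = (82.0 − 93.0) / 93.0 × 100
       = -11.0 / 93.0 × 100 = -11.8280%

-11.83%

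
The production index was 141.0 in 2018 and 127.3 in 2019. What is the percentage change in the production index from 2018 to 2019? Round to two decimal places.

Change = (127.3 − 141.0) / 141.0 × 100
       = -13.7 / 141.0 × 100 = -9.7163%

-9.72%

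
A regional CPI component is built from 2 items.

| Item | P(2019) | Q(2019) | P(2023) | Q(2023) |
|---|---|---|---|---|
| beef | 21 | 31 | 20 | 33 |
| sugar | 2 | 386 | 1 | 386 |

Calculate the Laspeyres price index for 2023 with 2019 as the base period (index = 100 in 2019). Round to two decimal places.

Laspeyres price index uses base-period quantities as weights.
ΣP(2023)·Q(2019) = 20×31 + 1×386 = 620 + 386 = 1006
ΣP(2019)·Q(2019) = 21×31 + 2×386 = 651 + 772 = 1423
Index = 1006 / 1423 × 100 = 70.6957

70.70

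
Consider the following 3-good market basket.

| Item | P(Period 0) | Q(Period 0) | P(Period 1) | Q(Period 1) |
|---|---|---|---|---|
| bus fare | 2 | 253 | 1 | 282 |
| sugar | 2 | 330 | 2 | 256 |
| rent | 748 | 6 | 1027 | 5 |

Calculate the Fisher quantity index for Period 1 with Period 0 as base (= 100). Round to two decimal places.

Laspeyres component (base-period weights):
ΣP(Period 0)Q(Period 1) = 2×282 + 2×256 + 748×5 = 564 + 512 + 3740 = 4816
ΣP(Period 0)Q(Period 0) = 2×253 + 2×330 + 748×6 = 506 + 660 + 4488 = 5654
L = 4816 / 5654 × 100 = 85.1786
Paasche component (current-period weights):
ΣP(Period 1)Q(Period 1) = 1×282 + 2×256 + 1027×5 = 282 + 512 + 5135 = 5929
ΣP(Period 1)Q(Period 0) = 1×253 + 2×330 + 1027×6 = 253 + 660 + 6162 = 7075
P = 5929 / 7075 × 100 = 83.8021
Fisher = √(L × P) = √(85.1786 × 83.8021) = 84.4876

84.49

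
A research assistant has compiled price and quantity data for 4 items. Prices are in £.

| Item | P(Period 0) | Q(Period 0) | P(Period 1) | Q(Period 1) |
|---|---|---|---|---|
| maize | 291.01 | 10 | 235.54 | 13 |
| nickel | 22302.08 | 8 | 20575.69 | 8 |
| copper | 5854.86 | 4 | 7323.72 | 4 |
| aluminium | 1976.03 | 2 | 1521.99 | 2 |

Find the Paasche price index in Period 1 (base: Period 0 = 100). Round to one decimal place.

Paasche price index uses current-period quantities as weights.
ΣP(Period 1)·Q(Period 1) = 235.54×13 + 20575.69×8 + 7323.72×4 + 1521.99×2 = 3062.02 + 164605.52 + 29294.88 + 3043.98 = 200006.4
ΣP(Period 0)·Q(Period 1) = 291.01×13 + 22302.08×8 + 5854.86×4 + 1976.03×2 = 3783.13 + 178416.64 + 23419.44 + 3952.06 = 209571.27
Index = 200006.4 / 209571.27 × 100 = 95.4360

95.4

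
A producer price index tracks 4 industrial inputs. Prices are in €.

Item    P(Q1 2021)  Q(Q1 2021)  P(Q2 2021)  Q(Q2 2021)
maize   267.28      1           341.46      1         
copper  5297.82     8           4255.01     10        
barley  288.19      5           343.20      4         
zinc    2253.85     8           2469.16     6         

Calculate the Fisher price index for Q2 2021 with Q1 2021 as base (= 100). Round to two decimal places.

Laspeyres component (base-period weights):
ΣP(Q2 2021)Q(Q1 2021) = 341.46×1 + 4255.01×8 + 343.20×5 + 2469.16×8 = 341.46 + 34040.08 + 1716 + 19753.28 = 55850.82
ΣP(Q1 2021)Q(Q1 2021) = 267.28×1 + 5297.82×8 + 288.19×5 + 2253.85×8 = 267.28 + 42382.56 + 1440.95 + 18030.8 = 62121.59
L = 55850.82 / 62121.59 × 100 = 89.9057
Paasche component (current-period weights):
ΣP(Q2 2021)Q(Q2 2021) = 341.46×1 + 4255.01×10 + 343.20×4 + 2469.16×6 = 341.46 + 42550.1 + 1372.8 + 14814.96 = 59079.32
ΣP(Q1 2021)Q(Q2 2021) = 267.28×1 + 5297.82×10 + 288.19×4 + 2253.85×6 = 267.28 + 52978.2 + 1152.76 + 13523.1 = 67921.34
P = 59079.32 / 67921.34 × 100 = 86.9820
Fisher = √(L × P) = √(89.9057 × 86.9820) = 88.4317

88.43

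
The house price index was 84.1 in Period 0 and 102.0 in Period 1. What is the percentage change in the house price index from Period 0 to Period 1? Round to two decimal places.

21.28%

Change = (102.0 − 84.1) / 84.1 × 100
       = 17.9 / 84.1 × 100 = 21.2842%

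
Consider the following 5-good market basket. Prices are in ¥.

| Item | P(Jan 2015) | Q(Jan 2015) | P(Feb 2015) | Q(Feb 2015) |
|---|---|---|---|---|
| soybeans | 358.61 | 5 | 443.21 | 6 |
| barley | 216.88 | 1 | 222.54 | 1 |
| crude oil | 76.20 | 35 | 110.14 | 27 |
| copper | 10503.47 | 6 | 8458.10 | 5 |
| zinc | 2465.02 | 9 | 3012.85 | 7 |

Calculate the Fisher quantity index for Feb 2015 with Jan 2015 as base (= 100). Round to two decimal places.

Laspeyres component (base-period weights):
ΣP(Jan 2015)Q(Feb 2015) = 358.61×6 + 216.88×1 + 76.20×27 + 10503.47×5 + 2465.02×7 = 2151.66 + 216.88 + 2057.4 + 52517.35 + 17255.14 = 74198.43
ΣP(Jan 2015)Q(Jan 2015) = 358.61×5 + 216.88×1 + 76.20×35 + 10503.47×6 + 2465.02×9 = 1793.05 + 216.88 + 2667 + 63020.82 + 22185.18 = 89882.93
L = 74198.43 / 89882.93 × 100 = 82.5501
Paasche component (current-period weights):
ΣP(Feb 2015)Q(Feb 2015) = 443.21×6 + 222.54×1 + 110.14×27 + 8458.10×5 + 3012.85×7 = 2659.26 + 222.54 + 2973.78 + 42290.5 + 21089.95 = 69236.03
ΣP(Feb 2015)Q(Jan 2015) = 443.21×5 + 222.54×1 + 110.14×35 + 8458.10×6 + 3012.85×9 = 2216.05 + 222.54 + 3854.9 + 50748.6 + 27115.65 = 84157.74
P = 69236.03 / 84157.74 × 100 = 82.2694
Fisher = √(L × P) = √(82.5501 × 82.2694) = 82.4096

82.41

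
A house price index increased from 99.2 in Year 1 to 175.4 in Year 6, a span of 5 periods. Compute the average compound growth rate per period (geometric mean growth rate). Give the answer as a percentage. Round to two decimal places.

Growth factor = (175.4/99.2)^(1/5) = (1.768145)^(1/5) = 1.120737
Growth rate = 1.120737 − 1 = 0.120737 = 12.0737%

12.07%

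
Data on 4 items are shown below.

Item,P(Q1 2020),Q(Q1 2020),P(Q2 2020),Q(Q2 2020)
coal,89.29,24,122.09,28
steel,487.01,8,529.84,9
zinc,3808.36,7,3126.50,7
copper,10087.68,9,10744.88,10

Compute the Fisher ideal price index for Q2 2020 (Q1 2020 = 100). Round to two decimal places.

102.07

Laspeyres component (base-period weights):
ΣP(Q2 2020)Q(Q1 2020) = 122.09×24 + 529.84×8 + 3126.50×7 + 10744.88×9 = 2930.16 + 4238.72 + 21885.5 + 96703.92 = 125758.3
ΣP(Q1 2020)Q(Q1 2020) = 89.29×24 + 487.01×8 + 3808.36×7 + 10087.68×9 = 2142.96 + 3896.08 + 26658.52 + 90789.12 = 123486.68
L = 125758.3 / 123486.68 × 100 = 101.8396
Paasche component (current-period weights):
ΣP(Q2 2020)Q(Q2 2020) = 122.09×28 + 529.84×9 + 3126.50×7 + 10744.88×10 = 3418.52 + 4768.56 + 21885.5 + 107448.8 = 137521.38
ΣP(Q1 2020)Q(Q2 2020) = 89.29×28 + 487.01×9 + 3808.36×7 + 10087.68×10 = 2500.12 + 4383.09 + 26658.52 + 100876.8 = 134418.53
P = 137521.38 / 134418.53 × 100 = 102.3083
Fisher = √(L × P) = √(101.8396 × 102.3083) = 102.0737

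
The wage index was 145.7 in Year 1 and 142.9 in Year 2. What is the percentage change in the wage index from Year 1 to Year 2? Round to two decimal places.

Change = (142.9 − 145.7) / 145.7 × 100
       = -2.8 / 145.7 × 100 = -1.9218%

-1.92%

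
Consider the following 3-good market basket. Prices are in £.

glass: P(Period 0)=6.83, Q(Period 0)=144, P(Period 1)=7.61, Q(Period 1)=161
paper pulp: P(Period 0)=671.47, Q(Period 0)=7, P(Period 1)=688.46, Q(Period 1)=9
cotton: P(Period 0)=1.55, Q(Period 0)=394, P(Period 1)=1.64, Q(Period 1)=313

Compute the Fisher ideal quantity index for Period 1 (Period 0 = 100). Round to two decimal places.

121.06

Laspeyres component (base-period weights):
ΣP(Period 0)Q(Period 1) = 6.83×161 + 671.47×9 + 1.55×313 = 1099.63 + 6043.23 + 485.15 = 7628.01
ΣP(Period 0)Q(Period 0) = 6.83×144 + 671.47×7 + 1.55×394 = 983.52 + 4700.29 + 610.7 = 6294.51
L = 7628.01 / 6294.51 × 100 = 121.1851
Paasche component (current-period weights):
ΣP(Period 1)Q(Period 1) = 7.61×161 + 688.46×9 + 1.64×313 = 1225.21 + 6196.14 + 513.32 = 7934.67
ΣP(Period 1)Q(Period 0) = 7.61×144 + 688.46×7 + 1.64×394 = 1095.84 + 4819.22 + 646.16 = 6561.22
P = 7934.67 / 6561.22 × 100 = 120.9328
Fisher = √(L × P) = √(121.1851 × 120.9328) = 121.0589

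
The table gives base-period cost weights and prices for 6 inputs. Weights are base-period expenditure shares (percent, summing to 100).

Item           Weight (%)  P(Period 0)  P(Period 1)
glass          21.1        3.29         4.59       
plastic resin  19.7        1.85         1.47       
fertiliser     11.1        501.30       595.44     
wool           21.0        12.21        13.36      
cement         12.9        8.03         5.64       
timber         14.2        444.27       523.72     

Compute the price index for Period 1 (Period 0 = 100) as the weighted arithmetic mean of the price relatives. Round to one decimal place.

107.1

glass: 21.1 × (4.59/3.29) = 21.1 × 1.395137 = 29.4374
plastic resin: 19.7 × (1.47/1.85) = 19.7 × 0.794595 = 15.6535
fertiliser: 11.1 × (595.44/501.30) = 11.1 × 1.187792 = 13.1845
wool: 21.0 × (13.36/12.21) = 21.0 × 1.094185 = 22.9779
cement: 12.9 × (5.64/8.03) = 12.9 × 0.702366 = 9.0605
timber: 14.2 × (523.72/444.27) = 14.2 × 1.178833 = 16.7394
Index = Σ wᵢ·(p₁ᵢ/p₀ᵢ) = 29.4374 + 15.6535 + 13.1845 + 22.9779 + 9.0605 + 16.7394 = 107.0532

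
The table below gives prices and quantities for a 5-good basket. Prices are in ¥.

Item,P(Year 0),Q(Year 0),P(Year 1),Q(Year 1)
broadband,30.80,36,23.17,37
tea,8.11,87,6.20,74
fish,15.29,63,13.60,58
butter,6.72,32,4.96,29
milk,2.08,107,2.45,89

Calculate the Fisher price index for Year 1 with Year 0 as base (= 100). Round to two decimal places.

Laspeyres component (base-period weights):
ΣP(Year 1)Q(Year 0) = 23.17×36 + 6.20×87 + 13.60×63 + 4.96×32 + 2.45×107 = 834.12 + 539.4 + 856.8 + 158.72 + 262.15 = 2651.19
ΣP(Year 0)Q(Year 0) = 30.80×36 + 8.11×87 + 15.29×63 + 6.72×32 + 2.08×107 = 1108.8 + 705.57 + 963.27 + 215.04 + 222.56 = 3215.24
L = 2651.19 / 3215.24 × 100 = 82.4570
Paasche component (current-period weights):
ΣP(Year 1)Q(Year 1) = 23.17×37 + 6.20×74 + 13.60×58 + 4.96×29 + 2.45×89 = 857.29 + 458.8 + 788.8 + 143.84 + 218.05 = 2466.78
ΣP(Year 0)Q(Year 1) = 30.80×37 + 8.11×74 + 15.29×58 + 6.72×29 + 2.08×89 = 1139.6 + 600.14 + 886.82 + 194.88 + 185.12 = 3006.56
P = 2466.78 / 3006.56 × 100 = 82.0466
Fisher = √(L × P) = √(82.4570 × 82.0466) = 82.2515

82.25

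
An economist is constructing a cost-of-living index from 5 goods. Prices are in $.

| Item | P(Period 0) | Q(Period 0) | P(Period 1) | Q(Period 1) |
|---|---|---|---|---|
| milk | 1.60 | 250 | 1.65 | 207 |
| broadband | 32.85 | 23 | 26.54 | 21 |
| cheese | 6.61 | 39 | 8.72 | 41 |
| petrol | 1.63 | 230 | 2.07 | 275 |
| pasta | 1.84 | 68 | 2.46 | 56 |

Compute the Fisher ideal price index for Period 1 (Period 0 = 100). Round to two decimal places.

Laspeyres component (base-period weights):
ΣP(Period 1)Q(Period 0) = 1.65×250 + 26.54×23 + 8.72×39 + 2.07×230 + 2.46×68 = 412.5 + 610.42 + 340.08 + 476.1 + 167.28 = 2006.38
ΣP(Period 0)Q(Period 0) = 1.60×250 + 32.85×23 + 6.61×39 + 1.63×230 + 1.84×68 = 400 + 755.55 + 257.79 + 374.9 + 125.12 = 1913.36
L = 2006.38 / 1913.36 × 100 = 104.8616
Paasche component (current-period weights):
ΣP(Period 1)Q(Period 1) = 1.65×207 + 26.54×21 + 8.72×41 + 2.07×275 + 2.46×56 = 341.55 + 557.34 + 357.52 + 569.25 + 137.76 = 1963.42
ΣP(Period 0)Q(Period 1) = 1.60×207 + 32.85×21 + 6.61×41 + 1.63×275 + 1.84×56 = 331.2 + 689.85 + 271.01 + 448.25 + 103.04 = 1843.35
P = 1963.42 / 1843.35 × 100 = 106.5137
Fisher = √(L × P) = √(104.8616 × 106.5137) = 105.6844

105.68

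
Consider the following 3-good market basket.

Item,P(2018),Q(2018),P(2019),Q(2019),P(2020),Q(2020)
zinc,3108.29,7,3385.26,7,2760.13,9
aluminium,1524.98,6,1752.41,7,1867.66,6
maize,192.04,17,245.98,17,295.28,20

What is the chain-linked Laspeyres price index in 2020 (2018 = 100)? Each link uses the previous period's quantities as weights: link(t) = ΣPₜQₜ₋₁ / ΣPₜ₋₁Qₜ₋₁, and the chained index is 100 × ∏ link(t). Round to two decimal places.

104.71

Link 2018→2019:
ΣP(2019)Q(2018) = 3385.26×7 + 1752.41×6 + 245.98×17 = 23696.82 + 10514.46 + 4181.66 = 38392.94
ΣP(2018)Q(2018) = 3108.29×7 + 1524.98×6 + 192.04×17 = 21758.03 + 9149.88 + 3264.68 = 34172.59
link = 38392.94/34172.59 = 1.123501
Link 2019→2020:
ΣP(2020)Q(2019) = 2760.13×7 + 1867.66×7 + 295.28×17 = 19320.91 + 13073.62 + 5019.76 = 37414.29
ΣP(2019)Q(2019) = 3385.26×7 + 1752.41×7 + 245.98×17 = 23696.82 + 12266.87 + 4181.66 = 40145.35
link = 37414.29/40145.35 = 0.931971
Chained index = 100 × 1.123501 × 0.931971 = 104.7070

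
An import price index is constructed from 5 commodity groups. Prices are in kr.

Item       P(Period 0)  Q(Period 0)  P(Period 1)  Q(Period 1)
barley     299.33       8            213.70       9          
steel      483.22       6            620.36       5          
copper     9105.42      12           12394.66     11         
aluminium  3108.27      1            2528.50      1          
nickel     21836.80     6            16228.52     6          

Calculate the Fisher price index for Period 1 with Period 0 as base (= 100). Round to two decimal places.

101.47

Laspeyres component (base-period weights):
ΣP(Period 1)Q(Period 0) = 213.70×8 + 620.36×6 + 12394.66×12 + 2528.50×1 + 16228.52×6 = 1709.6 + 3722.16 + 148735.92 + 2528.5 + 97371.12 = 254067.3
ΣP(Period 0)Q(Period 0) = 299.33×8 + 483.22×6 + 9105.42×12 + 3108.27×1 + 21836.80×6 = 2394.64 + 2899.32 + 109265.04 + 3108.27 + 131020.8 = 248688.07
L = 254067.3 / 248688.07 × 100 = 102.1630
Paasche component (current-period weights):
ΣP(Period 1)Q(Period 1) = 213.70×9 + 620.36×5 + 12394.66×11 + 2528.50×1 + 16228.52×6 = 1923.3 + 3101.8 + 136341.26 + 2528.5 + 97371.12 = 241265.98
ΣP(Period 0)Q(Period 1) = 299.33×9 + 483.22×5 + 9105.42×11 + 3108.27×1 + 21836.80×6 = 2693.97 + 2416.1 + 100159.62 + 3108.27 + 131020.8 = 239398.76
P = 241265.98 / 239398.76 × 100 = 100.7800
Fisher = √(L × P) = √(102.1630 × 100.7800) = 101.4691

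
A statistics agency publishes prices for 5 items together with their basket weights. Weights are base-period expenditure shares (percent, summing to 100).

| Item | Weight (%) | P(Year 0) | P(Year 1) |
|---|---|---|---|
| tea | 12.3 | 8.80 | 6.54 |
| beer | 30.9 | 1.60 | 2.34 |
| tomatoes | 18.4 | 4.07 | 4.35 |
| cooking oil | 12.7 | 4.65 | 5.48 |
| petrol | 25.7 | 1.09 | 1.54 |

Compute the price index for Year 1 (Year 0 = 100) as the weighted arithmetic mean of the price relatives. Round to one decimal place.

125.3

tea: 12.3 × (6.54/8.80) = 12.3 × 0.743182 = 9.1411
beer: 30.9 × (2.34/1.60) = 30.9 × 1.462500 = 45.1912
tomatoes: 18.4 × (4.35/4.07) = 18.4 × 1.068796 = 19.6658
cooking oil: 12.7 × (5.48/4.65) = 12.7 × 1.178495 = 14.9669
petrol: 25.7 × (1.54/1.09) = 25.7 × 1.412844 = 36.3101
Index = Σ wᵢ·(p₁ᵢ/p₀ᵢ) = 9.1411 + 45.1912 + 19.6658 + 14.9669 + 36.3101 = 125.2752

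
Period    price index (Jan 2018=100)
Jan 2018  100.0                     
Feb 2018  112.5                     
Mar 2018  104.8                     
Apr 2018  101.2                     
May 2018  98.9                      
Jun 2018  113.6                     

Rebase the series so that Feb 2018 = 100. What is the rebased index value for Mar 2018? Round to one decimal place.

Rebased(Mar 2018) = 104.8 / 112.5 × 100 = 93.1556

93.2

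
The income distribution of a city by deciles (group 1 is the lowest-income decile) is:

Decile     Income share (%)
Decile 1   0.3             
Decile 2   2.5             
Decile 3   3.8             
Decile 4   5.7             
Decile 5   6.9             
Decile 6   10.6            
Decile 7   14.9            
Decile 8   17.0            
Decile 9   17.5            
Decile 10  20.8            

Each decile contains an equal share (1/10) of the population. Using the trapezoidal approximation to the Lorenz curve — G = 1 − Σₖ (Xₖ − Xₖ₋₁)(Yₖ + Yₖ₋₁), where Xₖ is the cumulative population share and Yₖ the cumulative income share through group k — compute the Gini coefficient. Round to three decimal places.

Cumulative income shares Yₖ: 0.0030, 0.0280, 0.0660, 0.1230, 0.1920, 0.2980, 0.4470, 0.6170, 0.7920, 1.0000
Σ (Xₖ−Xₖ₋₁)(Yₖ+Yₖ₋₁) = (1/10)(0.0030+0.0000) + (1/10)(0.0280+0.0030) + (1/10)(0.0660+0.0280) + (1/10)(0.1230+0.0660) + (1/10)(0.1920+0.1230) + (1/10)(0.2980+0.1920) + (1/10)(0.4470+0.2980) + (1/10)(0.6170+0.4470) + (1/10)(0.7920+0.6170) + (1/10)(1.0000+0.7920)
  = 0.0003 + 0.0031 + 0.0094 + 0.0189 + 0.0315 + 0.0490 + 0.0745 + 0.1064 + 0.1409 + 0.1792 = 0.6132
G = 1 − 0.6132 = 0.3868

0.387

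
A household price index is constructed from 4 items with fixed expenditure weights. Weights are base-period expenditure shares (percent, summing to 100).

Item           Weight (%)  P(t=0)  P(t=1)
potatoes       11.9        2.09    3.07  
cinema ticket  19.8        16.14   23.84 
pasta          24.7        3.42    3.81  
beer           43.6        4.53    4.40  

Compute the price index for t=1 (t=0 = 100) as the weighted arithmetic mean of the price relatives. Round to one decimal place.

potatoes: 11.9 × (3.07/2.09) = 11.9 × 1.468900 = 17.4799
cinema ticket: 19.8 × (23.84/16.14) = 19.8 × 1.477076 = 29.2461
pasta: 24.7 × (3.81/3.42) = 24.7 × 1.114035 = 27.5167
beer: 43.6 × (4.40/4.53) = 43.6 × 0.971302 = 42.3488
Index = Σ wᵢ·(p₁ᵢ/p₀ᵢ) = 17.4799 + 29.2461 + 27.5167 + 42.3488 = 116.5915

116.6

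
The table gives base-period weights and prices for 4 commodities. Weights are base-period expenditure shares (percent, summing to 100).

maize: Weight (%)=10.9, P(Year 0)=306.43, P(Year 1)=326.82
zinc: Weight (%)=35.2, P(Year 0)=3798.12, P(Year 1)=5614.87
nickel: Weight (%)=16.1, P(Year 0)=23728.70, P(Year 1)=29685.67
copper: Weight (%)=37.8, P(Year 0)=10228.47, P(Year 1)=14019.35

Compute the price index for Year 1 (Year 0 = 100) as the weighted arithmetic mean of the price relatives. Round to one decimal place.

135.6

maize: 10.9 × (326.82/306.43) = 10.9 × 1.066540 = 11.6253
zinc: 35.2 × (5614.87/3798.12) = 35.2 × 1.478329 = 52.0372
nickel: 16.1 × (29685.67/23728.70) = 16.1 × 1.251045 = 20.1418
copper: 37.8 × (14019.35/10228.47) = 37.8 × 1.370620 = 51.8095
Index = Σ wᵢ·(p₁ᵢ/p₀ᵢ) = 11.6253 + 52.0372 + 20.1418 + 51.8095 = 135.6137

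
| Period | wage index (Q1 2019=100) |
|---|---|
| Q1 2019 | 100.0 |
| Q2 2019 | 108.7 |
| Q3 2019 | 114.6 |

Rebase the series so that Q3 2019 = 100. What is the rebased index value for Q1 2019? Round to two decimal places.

87.26

Rebased(Q1 2019) = 100.0 / 114.6 × 100 = 87.2600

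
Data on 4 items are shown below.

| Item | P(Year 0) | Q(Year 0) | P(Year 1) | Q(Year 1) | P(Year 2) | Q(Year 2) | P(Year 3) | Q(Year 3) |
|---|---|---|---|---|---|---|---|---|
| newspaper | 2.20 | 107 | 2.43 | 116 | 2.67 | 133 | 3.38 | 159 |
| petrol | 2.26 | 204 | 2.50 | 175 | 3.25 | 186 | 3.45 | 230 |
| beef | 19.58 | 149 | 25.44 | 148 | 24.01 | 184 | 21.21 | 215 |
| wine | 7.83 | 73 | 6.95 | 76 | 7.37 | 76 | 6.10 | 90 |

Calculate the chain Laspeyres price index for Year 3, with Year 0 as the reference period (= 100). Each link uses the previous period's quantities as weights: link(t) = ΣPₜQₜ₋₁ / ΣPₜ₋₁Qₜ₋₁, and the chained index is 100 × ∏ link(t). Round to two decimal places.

110.84

Link Year 0→Year 1:
ΣP(Year 1)Q(Year 0) = 2.43×107 + 2.50×204 + 25.44×149 + 6.95×73 = 260.01 + 510 + 3790.56 + 507.35 = 5067.92
ΣP(Year 0)Q(Year 0) = 2.20×107 + 2.26×204 + 19.58×149 + 7.83×73 = 235.4 + 461.04 + 2917.42 + 571.59 = 4185.45
link = 5067.92/4185.45 = 1.210842
Link Year 1→Year 2:
ΣP(Year 2)Q(Year 1) = 2.67×116 + 3.25×175 + 24.01×148 + 7.37×76 = 309.72 + 568.75 + 3553.48 + 560.12 = 4992.07
ΣP(Year 1)Q(Year 1) = 2.43×116 + 2.50×175 + 25.44×148 + 6.95×76 = 281.88 + 437.5 + 3765.12 + 528.2 = 5012.7
link = 4992.07/5012.7 = 0.995884
Link Year 2→Year 3:
ΣP(Year 3)Q(Year 2) = 3.38×133 + 3.45×186 + 21.21×184 + 6.10×76 = 449.54 + 641.7 + 3902.64 + 463.6 = 5457.48
ΣP(Year 2)Q(Year 2) = 2.67×133 + 3.25×186 + 24.01×184 + 7.37×76 = 355.11 + 604.5 + 4417.84 + 560.12 = 5937.57
link = 5457.48/5937.57 = 0.919144
Chained index = 100 × 1.210842 × 0.995884 × 0.919144 = 110.8358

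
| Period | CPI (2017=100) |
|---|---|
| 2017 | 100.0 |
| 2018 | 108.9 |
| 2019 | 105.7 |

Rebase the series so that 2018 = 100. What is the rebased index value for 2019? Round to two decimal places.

Rebased(2019) = 105.7 / 108.9 × 100 = 97.0615

97.06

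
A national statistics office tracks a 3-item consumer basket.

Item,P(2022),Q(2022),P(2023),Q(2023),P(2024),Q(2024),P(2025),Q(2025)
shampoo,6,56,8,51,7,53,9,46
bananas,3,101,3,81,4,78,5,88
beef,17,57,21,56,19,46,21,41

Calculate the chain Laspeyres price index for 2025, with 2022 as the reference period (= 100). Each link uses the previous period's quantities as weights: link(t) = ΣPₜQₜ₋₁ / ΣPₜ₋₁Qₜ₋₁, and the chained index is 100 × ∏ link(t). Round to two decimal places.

136.22

Link 2022→2023:
ΣP(2023)Q(2022) = 8×56 + 3×101 + 21×57 = 448 + 303 + 1197 = 1948
ΣP(2022)Q(2022) = 6×56 + 3×101 + 17×57 = 336 + 303 + 969 = 1608
link = 1948/1608 = 1.211443
Link 2023→2024:
ΣP(2024)Q(2023) = 7×51 + 4×81 + 19×56 = 357 + 324 + 1064 = 1745
ΣP(2023)Q(2023) = 8×51 + 3×81 + 21×56 = 408 + 243 + 1176 = 1827
link = 1745/1827 = 0.955118
Link 2024→2025:
ΣP(2025)Q(2024) = 9×53 + 5×78 + 21×46 = 477 + 390 + 966 = 1833
ΣP(2024)Q(2024) = 7×53 + 4×78 + 19×46 = 371 + 312 + 874 = 1557
link = 1833/1557 = 1.177264
Chained index = 100 × 1.211443 × 0.955118 × 1.177264 = 136.2177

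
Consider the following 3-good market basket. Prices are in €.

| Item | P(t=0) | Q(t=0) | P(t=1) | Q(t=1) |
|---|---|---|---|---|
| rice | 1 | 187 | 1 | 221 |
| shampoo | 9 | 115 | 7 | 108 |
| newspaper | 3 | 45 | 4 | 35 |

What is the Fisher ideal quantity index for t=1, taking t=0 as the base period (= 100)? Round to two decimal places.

Laspeyres component (base-period weights):
ΣP(t=0)Q(t=1) = 1×221 + 9×108 + 3×35 = 221 + 972 + 105 = 1298
ΣP(t=0)Q(t=0) = 1×187 + 9×115 + 3×45 = 187 + 1035 + 135 = 1357
L = 1298 / 1357 × 100 = 95.6522
Paasche component (current-period weights):
ΣP(t=1)Q(t=1) = 1×221 + 7×108 + 4×35 = 221 + 756 + 140 = 1117
ΣP(t=1)Q(t=0) = 1×187 + 7×115 + 4×45 = 187 + 805 + 180 = 1172
P = 1117 / 1172 × 100 = 95.3072
Fisher = √(L × P) = √(95.6522 × 95.3072) = 95.4795

95.48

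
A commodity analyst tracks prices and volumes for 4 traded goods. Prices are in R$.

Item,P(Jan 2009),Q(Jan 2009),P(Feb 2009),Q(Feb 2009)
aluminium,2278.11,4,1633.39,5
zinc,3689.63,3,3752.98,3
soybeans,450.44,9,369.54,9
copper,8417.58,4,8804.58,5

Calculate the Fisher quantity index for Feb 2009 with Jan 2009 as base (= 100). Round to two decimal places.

Laspeyres component (base-period weights):
ΣP(Jan 2009)Q(Feb 2009) = 2278.11×5 + 3689.63×3 + 450.44×9 + 8417.58×5 = 11390.55 + 11068.89 + 4053.96 + 42087.9 = 68601.3
ΣP(Jan 2009)Q(Jan 2009) = 2278.11×4 + 3689.63×3 + 450.44×9 + 8417.58×4 = 9112.44 + 11068.89 + 4053.96 + 33670.32 = 57905.61
L = 68601.3 / 57905.61 × 100 = 118.4709
Paasche component (current-period weights):
ΣP(Feb 2009)Q(Feb 2009) = 1633.39×5 + 3752.98×3 + 369.54×9 + 8804.58×5 = 8166.95 + 11258.94 + 3325.86 + 44022.9 = 66774.65
ΣP(Feb 2009)Q(Jan 2009) = 1633.39×4 + 3752.98×3 + 369.54×9 + 8804.58×4 = 6533.56 + 11258.94 + 3325.86 + 35218.32 = 56336.68
P = 66774.65 / 56336.68 × 100 = 118.5278
Fisher = √(L × P) = √(118.4709 × 118.5278) = 118.4994

118.50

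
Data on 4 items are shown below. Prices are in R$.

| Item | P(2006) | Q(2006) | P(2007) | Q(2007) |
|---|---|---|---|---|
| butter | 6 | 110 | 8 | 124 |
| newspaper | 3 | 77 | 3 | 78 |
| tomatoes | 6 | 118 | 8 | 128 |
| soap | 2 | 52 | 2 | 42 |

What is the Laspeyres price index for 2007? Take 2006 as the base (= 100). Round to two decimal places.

Laspeyres price index uses base-period quantities as weights.
ΣP(2007)·Q(2006) = 8×110 + 3×77 + 8×118 + 2×52 = 880 + 231 + 944 + 104 = 2159
ΣP(2006)·Q(2006) = 6×110 + 3×77 + 6×118 + 2×52 = 660 + 231 + 708 + 104 = 1703
Index = 2159 / 1703 × 100 = 126.7763

126.78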